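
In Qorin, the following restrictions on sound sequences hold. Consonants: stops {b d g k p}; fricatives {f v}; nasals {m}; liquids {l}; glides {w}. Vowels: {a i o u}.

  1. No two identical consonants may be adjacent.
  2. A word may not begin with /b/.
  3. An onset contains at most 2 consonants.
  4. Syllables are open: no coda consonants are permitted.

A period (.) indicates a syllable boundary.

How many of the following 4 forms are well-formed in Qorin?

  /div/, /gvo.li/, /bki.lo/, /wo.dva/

2

/div/ — violates constraint 4: syllable 1 coda /v/ has 1 consonant (> 0) → ill-formed
/gvo.li/ — σ1 onset /gv/ (2C), coda /∅/ ok; σ2 onset /l/, coda /∅/ ok → well-formed
/bki.lo/ — violates constraint 2: word begins with /b/ → ill-formed
/wo.dva/ — σ1 onset /w/, coda /∅/ ok; σ2 onset /dv/ (2C), coda /∅/ ok → well-formed
Well-formed: /gvo.li/, /wo.dva/ → 2.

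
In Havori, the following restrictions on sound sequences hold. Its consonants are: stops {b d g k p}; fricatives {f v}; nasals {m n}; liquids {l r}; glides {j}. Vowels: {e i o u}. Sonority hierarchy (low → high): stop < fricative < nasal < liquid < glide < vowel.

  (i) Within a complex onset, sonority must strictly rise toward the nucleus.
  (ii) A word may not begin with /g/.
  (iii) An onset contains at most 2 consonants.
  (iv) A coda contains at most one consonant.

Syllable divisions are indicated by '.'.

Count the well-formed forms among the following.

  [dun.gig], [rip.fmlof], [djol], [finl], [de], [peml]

[dun.gig] — σ1 onset /d/, coda /n/ ok; σ2 onset /g/, coda /g/ ok → well-formed
[rip.fmlof] — violates constraint (iii): syllable 2 onset /fml/ has 3 consonants (> 2) → ill-formed
[djol] — σ1 onset /dj/ (1→5 rises), coda /l/ ok → well-formed
[finl] — violates constraint (iv): syllable 1 coda /nl/ has 2 consonants (> 1) → ill-formed
[de] — σ1 onset /d/, coda /∅/ ok → well-formed
[peml] — violates constraint (iv): syllable 1 coda /ml/ has 2 consonants (> 1) → ill-formed
Well-formed: [dun.gig], [djol], [de] → 3.

3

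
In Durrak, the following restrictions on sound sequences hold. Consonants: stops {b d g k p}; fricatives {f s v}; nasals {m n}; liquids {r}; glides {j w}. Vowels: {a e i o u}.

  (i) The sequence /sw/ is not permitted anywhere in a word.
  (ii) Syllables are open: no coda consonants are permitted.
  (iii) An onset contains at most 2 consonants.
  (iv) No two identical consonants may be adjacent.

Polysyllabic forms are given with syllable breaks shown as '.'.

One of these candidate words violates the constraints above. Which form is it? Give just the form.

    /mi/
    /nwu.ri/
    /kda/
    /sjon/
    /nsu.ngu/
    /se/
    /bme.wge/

/mi/ — σ1 onset /m/, coda /∅/ ok → phonotactically legal
/nwu.ri/ — σ1 onset /nw/ (2C), coda /∅/ ok; σ2 onset /r/, coda /∅/ ok → phonotactically legal
/kda/ — σ1 onset /kd/ (2C), coda /∅/ ok → phonotactically legal
/sjon/ — violates constraint (ii): syllable 1 coda /n/ has 1 consonant (> 0) → phonotactically illegal
/nsu.ngu/ — σ1 onset /ns/ (2C), coda /∅/ ok; σ2 onset /ng/ (2C), coda /∅/ ok → phonotactically legal
/se/ — σ1 onset /s/, coda /∅/ ok → phonotactically legal
/bme.wge/ — σ1 onset /bm/ (2C), coda /∅/ ok; σ2 onset /wg/ (2C), coda /∅/ ok → phonotactically legal

/sjon/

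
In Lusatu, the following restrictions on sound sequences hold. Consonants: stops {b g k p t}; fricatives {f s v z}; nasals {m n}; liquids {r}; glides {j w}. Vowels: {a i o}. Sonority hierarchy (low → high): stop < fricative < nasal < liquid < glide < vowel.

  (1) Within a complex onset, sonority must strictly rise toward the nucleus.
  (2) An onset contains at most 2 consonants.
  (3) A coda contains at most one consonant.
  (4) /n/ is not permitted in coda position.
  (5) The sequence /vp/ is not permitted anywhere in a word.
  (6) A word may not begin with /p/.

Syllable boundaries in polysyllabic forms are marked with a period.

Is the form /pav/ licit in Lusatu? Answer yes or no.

/pav/ — violates constraint 6: word begins with /p/ → illicit

no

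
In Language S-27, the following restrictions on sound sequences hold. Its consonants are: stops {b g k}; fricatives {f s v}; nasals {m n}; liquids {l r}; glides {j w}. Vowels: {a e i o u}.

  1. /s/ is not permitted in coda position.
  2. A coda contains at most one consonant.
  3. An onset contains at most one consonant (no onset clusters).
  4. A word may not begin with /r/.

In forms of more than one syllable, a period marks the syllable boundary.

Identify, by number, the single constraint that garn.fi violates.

2

garn.fi: syllable 1 coda /rn/ has 2 consonants (> 1).
This is a violation of constraint 2: "A coda contains at most one consonant."
The remaining constraints (1, 3, 4) are satisfied.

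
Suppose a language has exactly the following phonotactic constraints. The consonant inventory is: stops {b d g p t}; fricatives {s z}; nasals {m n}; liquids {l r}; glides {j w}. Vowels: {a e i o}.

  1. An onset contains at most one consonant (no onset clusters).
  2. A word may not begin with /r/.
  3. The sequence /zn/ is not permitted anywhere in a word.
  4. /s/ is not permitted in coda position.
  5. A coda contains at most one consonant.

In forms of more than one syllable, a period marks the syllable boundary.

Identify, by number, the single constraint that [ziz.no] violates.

[ziz.no]: contains banned sequence /zn/.
This is a violation of constraint 3: "The sequence /zn/ is not permitted anywhere in a word."
The remaining constraints (1, 2, 4, 5) are satisfied.

3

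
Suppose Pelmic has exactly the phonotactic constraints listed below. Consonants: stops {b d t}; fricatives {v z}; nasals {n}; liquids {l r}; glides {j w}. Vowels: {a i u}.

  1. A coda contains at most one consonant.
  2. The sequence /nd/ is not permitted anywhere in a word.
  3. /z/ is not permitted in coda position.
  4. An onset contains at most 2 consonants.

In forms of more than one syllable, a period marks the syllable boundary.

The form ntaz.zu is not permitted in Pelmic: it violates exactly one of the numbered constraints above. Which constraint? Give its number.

3

ntaz.zu: syllable 1 coda contains /z/.
This is a violation of constraint 3: "/z/ is not permitted in coda position."
The remaining constraints (1, 2, 4) are satisfied.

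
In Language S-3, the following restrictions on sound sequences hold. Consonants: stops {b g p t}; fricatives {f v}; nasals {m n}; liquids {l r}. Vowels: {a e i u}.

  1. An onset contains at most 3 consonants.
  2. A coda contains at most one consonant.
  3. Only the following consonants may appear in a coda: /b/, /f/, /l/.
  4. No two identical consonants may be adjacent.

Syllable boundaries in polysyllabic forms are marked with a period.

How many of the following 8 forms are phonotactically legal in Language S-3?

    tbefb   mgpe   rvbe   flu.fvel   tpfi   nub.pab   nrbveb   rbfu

6

tbefb — violates constraint 2: syllable 1 coda /fb/ has 2 consonants (> 1) → phonotactically illegal
mgpe — σ1 onset /mgp/ (3C), coda /∅/ ok → phonotactically legal
rvbe — σ1 onset /rvb/ (3C), coda /∅/ ok → phonotactically legal
flu.fvel — σ1 onset /fl/ (2C), coda /∅/ ok; σ2 onset /fv/ (2C), coda /l/ ok → phonotactically legal
tpfi — σ1 onset /tpf/ (3C), coda /∅/ ok → phonotactically legal
nub.pab — σ1 onset /n/, coda /b/ ok; σ2 onset /p/, coda /b/ ok → phonotactically legal
nrbveb — violates constraint 1: syllable 1 onset /nrbv/ has 4 consonants (> 3) → phonotactically illegal
rbfu — σ1 onset /rbf/ (3C), coda /∅/ ok → phonotactically legal
Phonotactically legal: mgpe, rvbe, flu.fvel, tpfi, nub.pab, rbfu → 6.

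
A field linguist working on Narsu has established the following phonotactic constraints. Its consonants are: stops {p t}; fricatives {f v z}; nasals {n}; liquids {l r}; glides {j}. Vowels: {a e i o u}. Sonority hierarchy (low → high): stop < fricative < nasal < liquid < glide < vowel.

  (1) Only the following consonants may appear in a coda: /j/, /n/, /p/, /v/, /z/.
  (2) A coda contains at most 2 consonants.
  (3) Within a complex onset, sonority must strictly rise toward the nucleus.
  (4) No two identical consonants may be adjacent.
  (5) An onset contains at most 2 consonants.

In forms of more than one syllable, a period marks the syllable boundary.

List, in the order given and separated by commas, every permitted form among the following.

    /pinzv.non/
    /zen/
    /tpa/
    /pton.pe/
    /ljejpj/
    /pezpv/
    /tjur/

/pinzv.non/ — violates constraint 2: syllable 1 coda /nzv/ has 3 consonants (> 2) → not permitted
/zen/ — σ1 onset /z/, coda /n/ ok → permitted
/tpa/ — violates constraint 3: syllable 1 onset /tp/: /t/ (stop, 1) → /p/ (stop, 1) does not rise → not permitted
/pton.pe/ — violates constraint 3: syllable 1 onset /pt/: /p/ (stop, 1) → /t/ (stop, 1) does not rise → not permitted
/ljejpj/ — violates constraint 2: syllable 1 coda /jpj/ has 3 consonants (> 2) → not permitted
/pezpv/ — violates constraint 2: syllable 1 coda /zpv/ has 3 consonants (> 2) → not permitted
/tjur/ — violates constraint 1: syllable 1 coda contains /r/, which is not a licensed coda consonant → not permitted

/zen/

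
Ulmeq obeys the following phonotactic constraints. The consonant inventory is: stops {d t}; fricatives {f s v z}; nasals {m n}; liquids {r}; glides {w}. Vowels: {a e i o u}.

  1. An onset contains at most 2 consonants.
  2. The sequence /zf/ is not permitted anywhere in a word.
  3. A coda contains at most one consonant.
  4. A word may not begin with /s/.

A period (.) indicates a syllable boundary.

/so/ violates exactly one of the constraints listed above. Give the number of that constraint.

4

/so/: word begins with /s/.
This is a violation of constraint 4: "A word may not begin with /s/."
The remaining constraints (1, 2, 3) are satisfied.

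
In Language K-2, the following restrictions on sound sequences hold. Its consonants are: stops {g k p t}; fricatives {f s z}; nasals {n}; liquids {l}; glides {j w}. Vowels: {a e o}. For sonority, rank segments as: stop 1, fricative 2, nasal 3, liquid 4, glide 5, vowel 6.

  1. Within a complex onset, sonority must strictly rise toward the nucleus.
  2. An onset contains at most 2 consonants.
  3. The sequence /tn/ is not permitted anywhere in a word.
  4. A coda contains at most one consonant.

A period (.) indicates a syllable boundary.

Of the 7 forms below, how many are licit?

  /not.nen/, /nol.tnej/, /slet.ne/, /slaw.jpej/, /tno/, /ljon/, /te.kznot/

1

/not.nen/ — violates constraint 3: contains banned sequence /tn/ → illicit
/nol.tnej/ — violates constraint 3: contains banned sequence /tn/ → illicit
/slet.ne/ — violates constraint 3: contains banned sequence /tn/ → illicit
/slaw.jpej/ — violates constraint 1: syllable 2 onset /jp/: /j/ (glide, 5) → /p/ (stop, 1) does not rise → illicit
/tno/ — violates constraint 3: contains banned sequence /tn/ → illicit
/ljon/ — σ1 onset /lj/ (4→5 rises), coda /n/ ok → licit
/te.kznot/ — violates constraint 2: syllable 2 onset /kzn/ has 3 consonants (> 2) → illicit
Licit: /ljon/ → 1.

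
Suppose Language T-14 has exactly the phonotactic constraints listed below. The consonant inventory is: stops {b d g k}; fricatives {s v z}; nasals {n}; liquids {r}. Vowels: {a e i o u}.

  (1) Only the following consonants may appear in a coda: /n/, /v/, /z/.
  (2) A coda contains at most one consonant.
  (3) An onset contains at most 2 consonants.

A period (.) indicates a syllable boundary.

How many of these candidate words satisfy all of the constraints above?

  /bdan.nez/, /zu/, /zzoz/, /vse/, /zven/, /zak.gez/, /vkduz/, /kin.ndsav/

5

/bdan.nez/ — σ1 onset /bd/ (2C), coda /n/ ok; σ2 onset /n/, coda /z/ ok → licit
/zu/ — σ1 onset /z/, coda /∅/ ok → licit
/zzoz/ — σ1 onset /zz/ (2C), coda /z/ ok → licit
/vse/ — σ1 onset /vs/ (2C), coda /∅/ ok → licit
/zven/ — σ1 onset /zv/ (2C), coda /n/ ok → licit
/zak.gez/ — violates constraint 1: syllable 1 coda contains /k/, which is not a licensed coda consonant → illicit
/vkduz/ — violates constraint 3: syllable 1 onset /vkd/ has 3 consonants (> 2) → illicit
/kin.ndsav/ — violates constraint 3: syllable 2 onset /nds/ has 3 consonants (> 2) → illicit
Licit: /bdan.nez/, /zu/, /zzoz/, /vse/, /zven/ → 5.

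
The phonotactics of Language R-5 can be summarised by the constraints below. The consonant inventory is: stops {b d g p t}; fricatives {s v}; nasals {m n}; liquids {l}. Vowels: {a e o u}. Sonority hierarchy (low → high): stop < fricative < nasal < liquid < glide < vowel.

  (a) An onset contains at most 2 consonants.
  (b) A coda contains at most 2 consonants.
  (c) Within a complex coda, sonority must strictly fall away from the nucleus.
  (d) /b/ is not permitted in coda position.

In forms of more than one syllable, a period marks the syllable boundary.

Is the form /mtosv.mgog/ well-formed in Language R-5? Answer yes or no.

/mtosv.mgog/ — violates constraint (c): syllable 1 coda /sv/: /s/ (fricative, 2) → /v/ (fricative, 2) does not fall → ill-formed

no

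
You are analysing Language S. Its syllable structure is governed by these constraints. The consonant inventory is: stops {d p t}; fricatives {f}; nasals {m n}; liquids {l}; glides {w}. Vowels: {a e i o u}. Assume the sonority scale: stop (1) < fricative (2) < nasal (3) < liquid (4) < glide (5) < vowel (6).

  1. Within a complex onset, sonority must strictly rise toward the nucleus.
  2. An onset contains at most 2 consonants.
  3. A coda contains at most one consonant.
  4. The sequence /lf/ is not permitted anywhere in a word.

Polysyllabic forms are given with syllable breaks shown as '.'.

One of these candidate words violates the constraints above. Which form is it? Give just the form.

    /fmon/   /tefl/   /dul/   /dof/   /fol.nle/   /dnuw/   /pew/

/tefl/

/fmon/ — σ1 onset /fm/ (2→3 rises), coda /n/ ok → phonotactically legal
/tefl/ — violates constraint 3: syllable 1 coda /fl/ has 2 consonants (> 1) → phonotactically illegal
/dul/ — σ1 onset /d/, coda /l/ ok → phonotactically legal
/dof/ — σ1 onset /d/, coda /f/ ok → phonotactically legal
/fol.nle/ — σ1 onset /f/, coda /l/ ok; σ2 onset /nl/ (3→4 rises), coda /∅/ ok → phonotactically legal
/dnuw/ — σ1 onset /dn/ (1→3 rises), coda /w/ ok → phonotactically legal
/pew/ — σ1 onset /p/, coda /w/ ok → phonotactically legal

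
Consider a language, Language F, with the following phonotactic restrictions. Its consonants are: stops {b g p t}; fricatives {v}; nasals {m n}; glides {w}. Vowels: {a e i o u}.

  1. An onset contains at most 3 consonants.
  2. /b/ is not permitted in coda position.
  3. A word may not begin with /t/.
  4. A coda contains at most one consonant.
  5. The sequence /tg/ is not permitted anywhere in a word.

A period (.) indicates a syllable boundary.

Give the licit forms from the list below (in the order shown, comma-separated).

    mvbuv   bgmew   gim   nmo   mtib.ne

mvbuv, bgmew, gim, nmo

mvbuv — σ1 onset /mvb/ (3C), coda /v/ ok → licit
bgmew — σ1 onset /bgm/ (3C), coda /w/ ok → licit
gim — σ1 onset /g/, coda /m/ ok → licit
nmo — σ1 onset /nm/ (2C), coda /∅/ ok → licit
mtib.ne — violates constraint 2: syllable 1 coda contains /b/ → illicit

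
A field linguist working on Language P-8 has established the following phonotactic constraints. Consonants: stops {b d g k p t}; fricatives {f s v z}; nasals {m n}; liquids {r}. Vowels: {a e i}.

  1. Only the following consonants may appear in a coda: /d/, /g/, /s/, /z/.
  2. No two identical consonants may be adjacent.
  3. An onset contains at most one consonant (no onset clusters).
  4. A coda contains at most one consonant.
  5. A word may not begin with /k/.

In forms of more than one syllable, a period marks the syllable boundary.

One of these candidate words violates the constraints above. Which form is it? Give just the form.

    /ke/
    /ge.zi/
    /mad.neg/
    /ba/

/ke/

/ke/ — violates constraint 5: word begins with /k/ → ill-formed
/ge.zi/ — σ1 onset /g/, coda /∅/ ok; σ2 onset /z/, coda /∅/ ok → well-formed
/mad.neg/ — σ1 onset /m/, coda /d/ ok; σ2 onset /n/, coda /g/ ok → well-formed
/ba/ — σ1 onset /b/, coda /∅/ ok → well-formed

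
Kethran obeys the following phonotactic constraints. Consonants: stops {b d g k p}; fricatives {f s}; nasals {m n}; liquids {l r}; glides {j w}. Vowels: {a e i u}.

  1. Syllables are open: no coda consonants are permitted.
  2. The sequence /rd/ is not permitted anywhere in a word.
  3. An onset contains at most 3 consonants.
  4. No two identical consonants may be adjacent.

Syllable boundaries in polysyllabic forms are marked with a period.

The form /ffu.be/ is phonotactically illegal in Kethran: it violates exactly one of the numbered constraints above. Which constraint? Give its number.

4

/ffu.be/: adjacent identical consonants /ff/.
This is a violation of constraint 4: "No two identical consonants may be adjacent."
The remaining constraints (1, 2, 3) are satisfied.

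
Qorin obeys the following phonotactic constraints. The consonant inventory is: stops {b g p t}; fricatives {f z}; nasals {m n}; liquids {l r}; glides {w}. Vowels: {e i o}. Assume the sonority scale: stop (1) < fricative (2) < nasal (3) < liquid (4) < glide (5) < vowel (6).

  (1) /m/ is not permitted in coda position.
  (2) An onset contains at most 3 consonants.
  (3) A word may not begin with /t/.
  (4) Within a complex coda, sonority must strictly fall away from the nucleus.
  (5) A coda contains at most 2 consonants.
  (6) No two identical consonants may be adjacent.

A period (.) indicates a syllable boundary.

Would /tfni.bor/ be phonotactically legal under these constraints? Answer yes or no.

/tfni.bor/ — violates constraint 3: word begins with /t/ → phonotactically illegal

no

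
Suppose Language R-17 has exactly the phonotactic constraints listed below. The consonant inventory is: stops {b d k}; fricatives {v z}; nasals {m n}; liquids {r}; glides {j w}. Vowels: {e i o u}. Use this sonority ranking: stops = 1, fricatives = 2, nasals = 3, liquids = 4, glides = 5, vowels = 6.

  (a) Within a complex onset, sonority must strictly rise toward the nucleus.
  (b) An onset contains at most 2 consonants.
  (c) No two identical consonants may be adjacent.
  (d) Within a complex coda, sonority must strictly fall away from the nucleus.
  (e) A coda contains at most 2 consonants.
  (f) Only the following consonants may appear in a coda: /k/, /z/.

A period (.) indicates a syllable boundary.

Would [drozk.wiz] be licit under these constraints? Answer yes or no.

yes

[drozk.wiz] — σ1 onset /dr/ (1→4 rises), coda /zk/ (2→1 falls) ok; σ2 onset /w/, coda /z/ ok → licit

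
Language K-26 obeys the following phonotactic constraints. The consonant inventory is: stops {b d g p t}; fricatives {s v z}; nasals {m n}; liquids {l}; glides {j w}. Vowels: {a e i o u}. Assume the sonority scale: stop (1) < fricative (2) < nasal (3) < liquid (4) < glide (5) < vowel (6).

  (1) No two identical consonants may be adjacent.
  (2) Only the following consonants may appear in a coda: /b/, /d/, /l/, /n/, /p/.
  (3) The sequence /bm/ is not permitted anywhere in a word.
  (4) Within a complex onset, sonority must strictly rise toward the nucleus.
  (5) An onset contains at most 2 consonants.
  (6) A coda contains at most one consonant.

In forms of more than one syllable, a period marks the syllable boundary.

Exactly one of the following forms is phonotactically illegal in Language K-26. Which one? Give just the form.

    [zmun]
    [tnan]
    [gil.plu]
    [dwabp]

[dwabp]

[zmun] — σ1 onset /zm/ (2→3 rises), coda /n/ ok → phonotactically legal
[tnan] — σ1 onset /tn/ (1→3 rises), coda /n/ ok → phonotactically legal
[gil.plu] — σ1 onset /g/, coda /l/ ok; σ2 onset /pl/ (1→4 rises), coda /∅/ ok → phonotactically legal
[dwabp] — violates constraint 6: syllable 1 coda /bp/ has 2 consonants (> 1) → phonotactically illegal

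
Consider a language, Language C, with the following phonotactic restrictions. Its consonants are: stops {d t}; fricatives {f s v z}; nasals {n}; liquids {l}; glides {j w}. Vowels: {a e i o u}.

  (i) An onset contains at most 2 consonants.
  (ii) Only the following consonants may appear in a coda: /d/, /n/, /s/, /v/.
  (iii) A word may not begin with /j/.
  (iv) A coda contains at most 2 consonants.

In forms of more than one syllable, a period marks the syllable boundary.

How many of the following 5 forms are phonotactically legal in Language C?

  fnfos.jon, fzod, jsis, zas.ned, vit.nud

fnfos.jon — violates constraint (i): syllable 1 onset /fnf/ has 3 consonants (> 2) → phonotactically illegal
fzod — σ1 onset /fz/ (2C), coda /d/ ok → phonotactically legal
jsis — violates constraint (iii): word begins with /j/ → phonotactically illegal
zas.ned — σ1 onset /z/, coda /s/ ok; σ2 onset /n/, coda /d/ ok → phonotactically legal
vit.nud — violates constraint (ii): syllable 1 coda contains /t/, which is not a licensed coda consonant → phonotactically illegal
Phonotactically legal: fzod, zas.ned → 2.

2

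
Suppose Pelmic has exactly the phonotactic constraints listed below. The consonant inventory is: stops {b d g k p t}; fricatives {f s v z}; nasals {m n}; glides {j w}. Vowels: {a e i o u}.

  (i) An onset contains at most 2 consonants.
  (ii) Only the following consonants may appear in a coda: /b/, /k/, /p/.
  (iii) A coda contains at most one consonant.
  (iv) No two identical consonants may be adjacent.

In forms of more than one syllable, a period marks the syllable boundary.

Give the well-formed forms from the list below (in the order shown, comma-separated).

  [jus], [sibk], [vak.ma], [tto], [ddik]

[jus] — violates constraint (ii): syllable 1 coda contains /s/, which is not a licensed coda consonant → ill-formed
[sibk] — violates constraint (iii): syllable 1 coda /bk/ has 2 consonants (> 1) → ill-formed
[vak.ma] — σ1 onset /v/, coda /k/ ok; σ2 onset /m/, coda /∅/ ok → well-formed
[tto] — violates constraint (iv): adjacent identical consonants /tt/ → ill-formed
[ddik] — violates constraint (iv): adjacent identical consonants /dd/ → ill-formed

[vak.ma]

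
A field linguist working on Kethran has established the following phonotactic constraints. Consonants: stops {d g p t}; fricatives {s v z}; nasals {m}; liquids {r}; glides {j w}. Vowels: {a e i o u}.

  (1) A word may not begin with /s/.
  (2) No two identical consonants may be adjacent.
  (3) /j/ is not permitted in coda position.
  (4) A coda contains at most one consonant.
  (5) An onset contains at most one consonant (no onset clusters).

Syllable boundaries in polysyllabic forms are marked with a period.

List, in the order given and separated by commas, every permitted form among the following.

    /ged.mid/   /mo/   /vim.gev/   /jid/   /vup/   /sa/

/ged.mid/ — σ1 onset /g/, coda /d/ ok; σ2 onset /m/, coda /d/ ok → permitted
/mo/ — σ1 onset /m/, coda /∅/ ok → permitted
/vim.gev/ — σ1 onset /v/, coda /m/ ok; σ2 onset /g/, coda /v/ ok → permitted
/jid/ — σ1 onset /j/, coda /d/ ok → permitted
/vup/ — σ1 onset /v/, coda /p/ ok → permitted
/sa/ — violates constraint 1: word begins with /s/ → not permitted

/ged.mid/, /mo/, /vim.gev/, /jid/, /vup/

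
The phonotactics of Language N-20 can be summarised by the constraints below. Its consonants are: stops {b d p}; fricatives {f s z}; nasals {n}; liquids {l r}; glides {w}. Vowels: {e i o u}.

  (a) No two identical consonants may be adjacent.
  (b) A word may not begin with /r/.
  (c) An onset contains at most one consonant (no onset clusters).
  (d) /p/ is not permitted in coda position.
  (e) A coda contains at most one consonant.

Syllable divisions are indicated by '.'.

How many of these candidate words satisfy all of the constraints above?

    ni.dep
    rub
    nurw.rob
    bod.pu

ni.dep — violates constraint (d): syllable 2 coda contains /p/ → phonotactically illegal
rub — violates constraint (b): word begins with /r/ → phonotactically illegal
nurw.rob — violates constraint (e): syllable 1 coda /rw/ has 2 consonants (> 1) → phonotactically illegal
bod.pu — σ1 onset /b/, coda /d/ ok; σ2 onset /p/, coda /∅/ ok → phonotactically legal
Phonotactically legal: bod.pu → 1.

1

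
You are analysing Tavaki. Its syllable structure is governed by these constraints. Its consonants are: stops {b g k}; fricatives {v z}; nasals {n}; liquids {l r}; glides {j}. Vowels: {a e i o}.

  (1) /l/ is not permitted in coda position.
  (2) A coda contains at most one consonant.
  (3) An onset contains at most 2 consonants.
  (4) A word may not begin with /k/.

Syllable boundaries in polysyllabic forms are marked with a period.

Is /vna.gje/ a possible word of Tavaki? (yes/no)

/vna.gje/ — σ1 onset /vn/ (2C), coda /∅/ ok; σ2 onset /gj/ (2C), coda /∅/ ok → well-formed

yes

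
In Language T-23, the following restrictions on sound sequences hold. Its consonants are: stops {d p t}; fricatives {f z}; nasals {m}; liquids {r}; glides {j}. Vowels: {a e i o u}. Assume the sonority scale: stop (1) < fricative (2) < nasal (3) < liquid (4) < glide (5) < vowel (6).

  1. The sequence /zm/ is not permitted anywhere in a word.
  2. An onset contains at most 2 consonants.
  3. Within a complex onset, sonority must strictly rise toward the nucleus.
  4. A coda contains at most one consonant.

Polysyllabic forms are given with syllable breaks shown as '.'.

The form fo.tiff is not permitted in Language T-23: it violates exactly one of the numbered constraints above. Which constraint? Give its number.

fo.tiff: syllable 2 coda /ff/ has 2 consonants (> 1).
This is a violation of constraint 4: "A coda contains at most one consonant."
The remaining constraints (1, 2, 3) are satisfied.

4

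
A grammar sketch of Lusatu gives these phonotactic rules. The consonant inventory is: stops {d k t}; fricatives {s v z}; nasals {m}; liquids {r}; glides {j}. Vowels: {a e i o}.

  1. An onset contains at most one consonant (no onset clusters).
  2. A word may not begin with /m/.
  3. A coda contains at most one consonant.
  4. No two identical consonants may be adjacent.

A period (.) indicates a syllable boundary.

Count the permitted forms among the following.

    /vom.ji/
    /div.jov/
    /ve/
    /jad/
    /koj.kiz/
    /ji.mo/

/vom.ji/ — σ1 onset /v/, coda /m/ ok; σ2 onset /j/, coda /∅/ ok → permitted
/div.jov/ — σ1 onset /d/, coda /v/ ok; σ2 onset /j/, coda /v/ ok → permitted
/ve/ — σ1 onset /v/, coda /∅/ ok → permitted
/jad/ — σ1 onset /j/, coda /d/ ok → permitted
/koj.kiz/ — σ1 onset /k/, coda /j/ ok; σ2 onset /k/, coda /z/ ok → permitted
/ji.mo/ — σ1 onset /j/, coda /∅/ ok; σ2 onset /m/, coda /∅/ ok → permitted
Permitted: /vom.ji/, /div.jov/, /ve/, /jad/, /koj.kiz/, /ji.mo/ → 6.

6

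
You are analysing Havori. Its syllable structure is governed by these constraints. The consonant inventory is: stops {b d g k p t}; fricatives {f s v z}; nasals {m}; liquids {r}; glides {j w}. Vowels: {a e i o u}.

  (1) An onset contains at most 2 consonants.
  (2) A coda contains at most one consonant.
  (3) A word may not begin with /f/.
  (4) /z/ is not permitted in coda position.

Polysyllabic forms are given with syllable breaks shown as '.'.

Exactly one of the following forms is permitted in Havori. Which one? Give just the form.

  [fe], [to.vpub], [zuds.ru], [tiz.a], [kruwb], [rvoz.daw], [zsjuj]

[to.vpub]

[fe] — violates constraint 3: word begins with /f/ → not permitted
[to.vpub] — σ1 onset /t/, coda /∅/ ok; σ2 onset /vp/ (2C), coda /b/ ok → permitted
[zuds.ru] — violates constraint 2: syllable 1 coda /ds/ has 2 consonants (> 1) → not permitted
[tiz.a] — violates constraint 4: syllable 1 coda contains /z/ → not permitted
[kruwb] — violates constraint 2: syllable 1 coda /wb/ has 2 consonants (> 1) → not permitted
[rvoz.daw] — violates constraint 4: syllable 1 coda contains /z/ → not permitted
[zsjuj] — violates constraint 1: syllable 1 onset /zsj/ has 3 consonants (> 2) → not permitted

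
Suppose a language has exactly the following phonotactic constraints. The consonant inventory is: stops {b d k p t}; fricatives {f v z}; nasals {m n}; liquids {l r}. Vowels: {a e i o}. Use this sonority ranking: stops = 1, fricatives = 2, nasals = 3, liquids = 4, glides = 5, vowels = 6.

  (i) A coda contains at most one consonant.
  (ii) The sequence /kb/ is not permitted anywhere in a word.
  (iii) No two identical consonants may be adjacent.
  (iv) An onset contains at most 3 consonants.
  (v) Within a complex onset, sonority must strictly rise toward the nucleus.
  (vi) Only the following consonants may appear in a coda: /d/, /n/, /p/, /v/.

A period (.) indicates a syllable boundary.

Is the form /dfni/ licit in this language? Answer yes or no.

/dfni/ — σ1 onset /dfn/ (1→2→3 rises), coda /∅/ ok → licit

yes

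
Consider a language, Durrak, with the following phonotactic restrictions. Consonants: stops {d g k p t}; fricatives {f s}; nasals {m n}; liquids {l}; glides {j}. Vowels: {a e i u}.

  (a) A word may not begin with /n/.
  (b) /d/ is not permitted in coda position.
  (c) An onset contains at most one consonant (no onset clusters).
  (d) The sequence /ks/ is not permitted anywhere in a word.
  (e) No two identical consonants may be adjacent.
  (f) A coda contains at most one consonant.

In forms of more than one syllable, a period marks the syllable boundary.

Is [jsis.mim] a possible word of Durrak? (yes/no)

no

[jsis.mim] — violates constraint (c): syllable 1 onset /js/ has 2 consonants (> 1) → ill-formed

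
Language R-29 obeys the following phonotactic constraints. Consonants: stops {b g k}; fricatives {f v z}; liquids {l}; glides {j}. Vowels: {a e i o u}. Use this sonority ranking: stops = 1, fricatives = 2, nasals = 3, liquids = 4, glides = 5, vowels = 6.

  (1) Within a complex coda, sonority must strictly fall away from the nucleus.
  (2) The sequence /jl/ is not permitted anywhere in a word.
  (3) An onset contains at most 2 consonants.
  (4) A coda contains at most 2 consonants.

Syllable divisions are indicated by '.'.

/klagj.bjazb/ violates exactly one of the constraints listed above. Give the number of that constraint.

1

/klagj.bjazb/: syllable 1 coda /gj/: /g/ (stop, 1) → /j/ (glide, 5) does not fall.
This is a violation of constraint 1: "Within a complex coda, sonority must strictly fall away from the nucleus."
The remaining constraints (2, 3, 4) are satisfied.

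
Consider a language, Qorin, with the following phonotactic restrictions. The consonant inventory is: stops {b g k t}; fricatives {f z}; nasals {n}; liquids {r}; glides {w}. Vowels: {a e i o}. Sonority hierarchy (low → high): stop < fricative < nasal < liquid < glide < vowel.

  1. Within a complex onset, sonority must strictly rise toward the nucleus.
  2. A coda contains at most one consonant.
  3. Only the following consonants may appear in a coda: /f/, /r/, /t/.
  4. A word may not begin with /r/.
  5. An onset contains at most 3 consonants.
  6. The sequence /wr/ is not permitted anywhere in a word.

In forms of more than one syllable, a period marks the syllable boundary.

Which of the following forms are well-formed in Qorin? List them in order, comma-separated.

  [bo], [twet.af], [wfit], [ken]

[bo], [twet.af]

[bo] — σ1 onset /b/, coda /∅/ ok → well-formed
[twet.af] — σ1 onset /tw/ (1→5 rises), coda /t/ ok; σ2 onset /∅/, coda /f/ ok → well-formed
[wfit] — violates constraint 1: syllable 1 onset /wf/: /w/ (glide, 5) → /f/ (fricative, 2) does not rise → ill-formed
[ken] — violates constraint 3: syllable 1 coda contains /n/, which is not a licensed coda consonant → ill-formed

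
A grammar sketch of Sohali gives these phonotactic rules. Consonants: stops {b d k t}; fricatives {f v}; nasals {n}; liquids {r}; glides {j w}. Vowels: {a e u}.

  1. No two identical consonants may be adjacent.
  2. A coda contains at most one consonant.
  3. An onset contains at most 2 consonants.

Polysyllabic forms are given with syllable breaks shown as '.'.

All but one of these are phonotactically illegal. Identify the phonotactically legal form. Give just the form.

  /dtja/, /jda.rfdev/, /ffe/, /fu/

/dtja/ — violates constraint 3: syllable 1 onset /dtj/ has 3 consonants (> 2) → phonotactically illegal
/jda.rfdev/ — violates constraint 3: syllable 2 onset /rfd/ has 3 consonants (> 2) → phonotactically illegal
/ffe/ — violates constraint 1: adjacent identical consonants /ff/ → phonotactically illegal
/fu/ — σ1 onset /f/, coda /∅/ ok → phonotactically legal

/fu/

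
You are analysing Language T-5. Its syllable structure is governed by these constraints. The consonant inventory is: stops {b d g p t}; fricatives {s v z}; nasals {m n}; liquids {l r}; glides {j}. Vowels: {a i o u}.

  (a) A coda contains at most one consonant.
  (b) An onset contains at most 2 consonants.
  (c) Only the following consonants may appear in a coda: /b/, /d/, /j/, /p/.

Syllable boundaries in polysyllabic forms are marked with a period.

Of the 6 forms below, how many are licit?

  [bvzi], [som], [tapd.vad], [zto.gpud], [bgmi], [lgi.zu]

2

[bvzi] — violates constraint (b): syllable 1 onset /bvz/ has 3 consonants (> 2) → illicit
[som] — violates constraint (c): syllable 1 coda contains /m/, which is not a licensed coda consonant → illicit
[tapd.vad] — violates constraint (a): syllable 1 coda /pd/ has 2 consonants (> 1) → illicit
[zto.gpud] — σ1 onset /zt/ (2C), coda /∅/ ok; σ2 onset /gp/ (2C), coda /d/ ok → licit
[bgmi] — violates constraint (b): syllable 1 onset /bgm/ has 3 consonants (> 2) → illicit
[lgi.zu] — σ1 onset /lg/ (2C), coda /∅/ ok; σ2 onset /z/, coda /∅/ ok → licit
Licit: [zto.gpud], [lgi.zu] → 2.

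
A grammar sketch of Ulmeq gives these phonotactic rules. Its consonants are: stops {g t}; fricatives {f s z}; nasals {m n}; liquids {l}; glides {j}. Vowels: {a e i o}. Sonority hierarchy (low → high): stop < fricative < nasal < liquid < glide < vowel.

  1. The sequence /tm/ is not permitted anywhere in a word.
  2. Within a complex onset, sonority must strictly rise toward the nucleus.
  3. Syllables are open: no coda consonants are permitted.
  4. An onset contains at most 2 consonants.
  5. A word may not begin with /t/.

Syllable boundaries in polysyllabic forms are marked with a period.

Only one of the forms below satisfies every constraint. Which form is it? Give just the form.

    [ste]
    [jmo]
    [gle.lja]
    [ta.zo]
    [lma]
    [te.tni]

[ste] — violates constraint 2: syllable 1 onset /st/: /s/ (fricative, 2) → /t/ (stop, 1) does not rise → ill-formed
[jmo] — violates constraint 2: syllable 1 onset /jm/: /j/ (glide, 5) → /m/ (nasal, 3) does not rise → ill-formed
[gle.lja] — σ1 onset /gl/ (1→4 rises), coda /∅/ ok; σ2 onset /lj/ (4→5 rises), coda /∅/ ok → well-formed
[ta.zo] — violates constraint 5: word begins with /t/ → ill-formed
[lma] — violates constraint 2: syllable 1 onset /lm/: /l/ (liquid, 4) → /m/ (nasal, 3) does not rise → ill-formed
[te.tni] — violates constraint 5: word begins with /t/ → ill-formed

[gle.lja]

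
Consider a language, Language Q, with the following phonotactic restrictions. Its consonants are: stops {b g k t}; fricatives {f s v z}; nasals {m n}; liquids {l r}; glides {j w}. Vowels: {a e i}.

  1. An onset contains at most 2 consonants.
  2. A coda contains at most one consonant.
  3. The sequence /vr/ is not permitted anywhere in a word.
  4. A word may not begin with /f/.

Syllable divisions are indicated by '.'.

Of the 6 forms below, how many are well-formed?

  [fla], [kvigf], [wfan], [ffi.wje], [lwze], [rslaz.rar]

[fla] — violates constraint 4: word begins with /f/ → ill-formed
[kvigf] — violates constraint 2: syllable 1 coda /gf/ has 2 consonants (> 1) → ill-formed
[wfan] — σ1 onset /wf/ (2C), coda /n/ ok → well-formed
[ffi.wje] — violates constraint 4: word begins with /f/ → ill-formed
[lwze] — violates constraint 1: syllable 1 onset /lwz/ has 3 consonants (> 2) → ill-formed
[rslaz.rar] — violates constraint 1: syllable 1 onset /rsl/ has 3 consonants (> 2) → ill-formed
Well-formed: [wfan] → 1.

1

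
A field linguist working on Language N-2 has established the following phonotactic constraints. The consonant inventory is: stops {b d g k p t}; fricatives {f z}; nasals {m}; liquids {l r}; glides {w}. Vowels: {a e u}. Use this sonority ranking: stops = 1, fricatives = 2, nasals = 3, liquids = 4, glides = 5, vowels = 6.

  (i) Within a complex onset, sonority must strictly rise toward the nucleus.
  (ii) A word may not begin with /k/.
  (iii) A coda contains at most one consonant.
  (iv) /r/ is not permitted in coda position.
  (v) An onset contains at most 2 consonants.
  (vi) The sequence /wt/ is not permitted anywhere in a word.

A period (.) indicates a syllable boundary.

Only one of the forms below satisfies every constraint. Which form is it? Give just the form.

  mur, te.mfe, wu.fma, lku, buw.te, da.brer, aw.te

mur — violates constraint (iv): syllable 1 coda contains /r/ → not permitted
te.mfe — violates constraint (i): syllable 2 onset /mf/: /m/ (nasal, 3) → /f/ (fricative, 2) does not rise → not permitted
wu.fma — σ1 onset /w/, coda /∅/ ok; σ2 onset /fm/ (2→3 rises), coda /∅/ ok → permitted
lku — violates constraint (i): syllable 1 onset /lk/: /l/ (liquid, 4) → /k/ (stop, 1) does not rise → not permitted
buw.te — violates constraint (vi): contains banned sequence /wt/ → not permitted
da.brer — violates constraint (iv): syllable 2 coda contains /r/ → not permitted
aw.te — violates constraint (vi): contains banned sequence /wt/ → not permitted

wu.fma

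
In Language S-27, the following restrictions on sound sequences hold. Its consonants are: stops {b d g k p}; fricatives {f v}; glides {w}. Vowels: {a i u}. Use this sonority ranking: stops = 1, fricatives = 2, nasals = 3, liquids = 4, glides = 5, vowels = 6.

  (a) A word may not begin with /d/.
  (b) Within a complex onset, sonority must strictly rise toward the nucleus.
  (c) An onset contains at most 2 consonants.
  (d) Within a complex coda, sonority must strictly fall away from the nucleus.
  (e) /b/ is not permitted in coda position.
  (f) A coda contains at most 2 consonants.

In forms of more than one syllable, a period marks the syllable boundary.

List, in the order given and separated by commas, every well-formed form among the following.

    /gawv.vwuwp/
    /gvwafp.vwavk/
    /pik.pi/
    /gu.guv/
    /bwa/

/gawv.vwuwp/, /pik.pi/, /gu.guv/, /bwa/

/gawv.vwuwp/ — σ1 onset /g/, coda /wv/ (5→2 falls) ok; σ2 onset /vw/ (2→5 rises), coda /wp/ (5→1 falls) ok → well-formed
/gvwafp.vwavk/ — violates constraint (c): syllable 1 onset /gvw/ has 3 consonants (> 2) → ill-formed
/pik.pi/ — σ1 onset /p/, coda /k/ ok; σ2 onset /p/, coda /∅/ ok → well-formed
/gu.guv/ — σ1 onset /g/, coda /∅/ ok; σ2 onset /g/, coda /v/ ok → well-formed
/bwa/ — σ1 onset /bw/ (1→5 rises), coda /∅/ ok → well-formed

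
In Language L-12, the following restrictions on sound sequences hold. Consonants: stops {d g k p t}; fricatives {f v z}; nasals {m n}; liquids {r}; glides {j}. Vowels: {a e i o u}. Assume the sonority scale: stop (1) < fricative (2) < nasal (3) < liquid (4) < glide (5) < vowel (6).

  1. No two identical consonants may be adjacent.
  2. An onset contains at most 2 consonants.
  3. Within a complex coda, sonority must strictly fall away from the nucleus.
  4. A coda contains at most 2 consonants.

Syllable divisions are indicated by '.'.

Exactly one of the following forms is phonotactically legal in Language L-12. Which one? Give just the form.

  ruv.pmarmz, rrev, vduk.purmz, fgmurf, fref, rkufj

fref

ruv.pmarmz — violates constraint 4: syllable 2 coda /rmz/ has 3 consonants (> 2) → phonotactically illegal
rrev — violates constraint 1: adjacent identical consonants /rr/ → phonotactically illegal
vduk.purmz — violates constraint 4: syllable 2 coda /rmz/ has 3 consonants (> 2) → phonotactically illegal
fgmurf — violates constraint 2: syllable 1 onset /fgm/ has 3 consonants (> 2) → phonotactically illegal
fref — σ1 onset /fr/ (2C), coda /f/ ok → phonotactically legal
rkufj — violates constraint 3: syllable 1 coda /fj/: /f/ (fricative, 2) → /j/ (glide, 5) does not fall → phonotactically illegal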